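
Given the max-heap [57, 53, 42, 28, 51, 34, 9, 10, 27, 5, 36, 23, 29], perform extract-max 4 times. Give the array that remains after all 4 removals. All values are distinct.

[36, 29, 34, 28, 5, 23, 9, 10, 27]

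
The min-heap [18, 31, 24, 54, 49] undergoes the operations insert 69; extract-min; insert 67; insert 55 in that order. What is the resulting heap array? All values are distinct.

insert 69:
  append 69 at index 5 → [18, 31, 24, 54, 49, 69] (no swap needed)
extract-min → returns 18:
  remove root 18; move last element 69 to root → [69, 31, 24, 54, 49]
  69 vs smaller child 24 at index 2, swap → [24, 31, 69, 54, 49]
insert 67:
  append 67 at index 5 → [24, 31, 69, 54, 49, 67]
  67 < parent 69 at index 2, swap → [24, 31, 67, 54, 49, 69]
insert 55:
  append 55 at index 6 → [24, 31, 67, 54, 49, 69, 55]
  55 < parent 67 at index 2, swap → [24, 31, 55, 54, 49, 69, 67]

[24, 31, 55, 54, 49, 69, 67]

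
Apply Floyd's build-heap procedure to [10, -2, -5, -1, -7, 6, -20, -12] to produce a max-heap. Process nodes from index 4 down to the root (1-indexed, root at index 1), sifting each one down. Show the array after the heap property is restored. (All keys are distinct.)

[10, -1, 6, -2, -7, -5, -20, -12]

sift down from index 4: already satisfies heap property
sift down from index 3:
  -5 vs larger child 6 at index 6, swap → [10, -2, 6, -1, -7, -5, -20, -12]
sift down from index 2:
  -2 vs larger child -1 at index 4, swap → [10, -1, 6, -2, -7, -5, -20, -12]
sift down from index 1: already satisfies heap property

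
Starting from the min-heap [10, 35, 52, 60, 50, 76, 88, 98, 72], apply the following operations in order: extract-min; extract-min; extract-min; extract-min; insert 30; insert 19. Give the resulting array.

extract-min → returns 10:
  remove root 10; move last element 72 to root → [72, 35, 52, 60, 50, 76, 88, 98]
  72 vs smaller child 35 at index 1, swap → [35, 72, 52, 60, 50, 76, 88, 98]
  72 vs smaller child 50 at index 4, swap → [35, 50, 52, 60, 72, 76, 88, 98]
extract-min → returns 35:
  remove root 35; move last element 98 to root → [98, 50, 52, 60, 72, 76, 88]
  98 vs smaller child 50 at index 1, swap → [50, 98, 52, 60, 72, 76, 88]
  98 vs smaller child 60 at index 3, swap → [50, 60, 52, 98, 72, 76, 88]
extract-min → returns 50:
  remove root 50; move last element 88 to root → [88, 60, 52, 98, 72, 76]
  88 vs smaller child 52 at index 2, swap → [52, 60, 88, 98, 72, 76]
  88 vs only child 76 at index 5, swap → [52, 60, 76, 98, 72, 88]
extract-min → returns 52:
  remove root 52; move last element 88 to root → [88, 60, 76, 98, 72]
  88 vs smaller child 60 at index 1, swap → [60, 88, 76, 98, 72]
  88 vs smaller child 72 at index 4, swap → [60, 72, 76, 98, 88]
insert 30:
  append 30 at index 5 → [60, 72, 76, 98, 88, 30]
  30 < parent 76 at index 2, swap → [60, 72, 30, 98, 88, 76]
  30 < parent 60 at index 0, swap → [30, 72, 60, 98, 88, 76]
insert 19:
  append 19 at index 6 → [30, 72, 60, 98, 88, 76, 19]
  19 < parent 60 at index 2, swap → [30, 72, 19, 98, 88, 76, 60]
  19 < parent 30 at index 0, swap → [19, 72, 30, 98, 88, 76, 60]

[19, 72, 30, 98, 88, 76, 60]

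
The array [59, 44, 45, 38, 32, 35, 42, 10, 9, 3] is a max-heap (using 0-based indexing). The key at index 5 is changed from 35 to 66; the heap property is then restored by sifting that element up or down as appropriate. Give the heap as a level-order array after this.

[66, 44, 59, 38, 32, 45, 42, 10, 9, 3]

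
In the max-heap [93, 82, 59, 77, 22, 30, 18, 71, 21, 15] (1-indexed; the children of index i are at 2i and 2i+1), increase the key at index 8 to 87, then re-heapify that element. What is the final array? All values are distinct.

[93, 87, 59, 82, 22, 30, 18, 77, 21, 15]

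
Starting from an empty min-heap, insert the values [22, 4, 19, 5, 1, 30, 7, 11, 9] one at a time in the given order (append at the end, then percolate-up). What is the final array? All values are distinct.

[1, 4, 7, 9, 5, 30, 19, 22, 11]

Insert 22:
  append 22 at index 0 → [22] (no swap needed)
Insert 4:
  append 4 at index 1 → [22, 4]
  4 < parent 22 at index 0, swap → [4, 22]
Insert 19:
  append 19 at index 2 → [4, 22, 19] (no swap needed)
Insert 5:
  append 5 at index 3 → [4, 22, 19, 5]
  5 < parent 22 at index 1, swap → [4, 5, 19, 22]
Insert 1:
  append 1 at index 4 → [4, 5, 19, 22, 1]
  1 < parent 5 at index 1, swap → [4, 1, 19, 22, 5]
  1 < parent 4 at index 0, swap → [1, 4, 19, 22, 5]
Insert 30:
  append 30 at index 5 → [1, 4, 19, 22, 5, 30] (no swap needed)
Insert 7:
  append 7 at index 6 → [1, 4, 19, 22, 5, 30, 7]
  7 < parent 19 at index 2, swap → [1, 4, 7, 22, 5, 30, 19]
Insert 11:
  append 11 at index 7 → [1, 4, 7, 22, 5, 30, 19, 11]
  11 < parent 22 at index 3, swap → [1, 4, 7, 11, 5, 30, 19, 22]
Insert 9:
  append 9 at index 8 → [1, 4, 7, 11, 5, 30, 19, 22, 9]
  9 < parent 11 at index 3, swap → [1, 4, 7, 9, 5, 30, 19, 22, 11]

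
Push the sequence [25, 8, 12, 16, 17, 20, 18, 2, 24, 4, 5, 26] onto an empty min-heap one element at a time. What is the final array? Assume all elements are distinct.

[2, 4, 12, 16, 5, 20, 18, 25, 24, 17, 8, 26]

Insert 25:
  append 25 at index 0 → [25] (no swap needed)
Insert 8:
  append 8 at index 1 → [25, 8]
  8 < parent 25 at index 0, swap → [8, 25]
Insert 12:
  append 12 at index 2 → [8, 25, 12] (no swap needed)
Insert 16:
  append 16 at index 3 → [8, 25, 12, 16]
  16 < parent 25 at index 1, swap → [8, 16, 12, 25]
Insert 17:
  append 17 at index 4 → [8, 16, 12, 25, 17] (no swap needed)
Insert 20:
  append 20 at index 5 → [8, 16, 12, 25, 17, 20] (no swap needed)
Insert 18:
  append 18 at index 6 → [8, 16, 12, 25, 17, 20, 18] (no swap needed)
Insert 2:
  append 2 at index 7 → [8, 16, 12, 25, 17, 20, 18, 2]
  2 < parent 25 at index 3, swap → [8, 16, 12, 2, 17, 20, 18, 25]
  2 < parent 16 at index 1, swap → [8, 2, 12, 16, 17, 20, 18, 25]
  2 < parent 8 at index 0, swap → [2, 8, 12, 16, 17, 20, 18, 25]
Insert 24:
  append 24 at index 8 → [2, 8, 12, 16, 17, 20, 18, 25, 24] (no swap needed)
Insert 4:
  append 4 at index 9 → [2, 8, 12, 16, 17, 20, 18, 25, 24, 4]
  4 < parent 17 at index 4, swap → [2, 8, 12, 16, 4, 20, 18, 25, 24, 17]
  4 < parent 8 at index 1, swap → [2, 4, 12, 16, 8, 20, 18, 25, 24, 17]
Insert 5:
  append 5 at index 10 → [2, 4, 12, 16, 8, 20, 18, 25, 24, 17, 5]
  5 < parent 8 at index 4, swap → [2, 4, 12, 16, 5, 20, 18, 25, 24, 17, 8]
Insert 26:
  append 26 at index 11 → [2, 4, 12, 16, 5, 20, 18, 25, 24, 17, 8, 26] (no swap needed)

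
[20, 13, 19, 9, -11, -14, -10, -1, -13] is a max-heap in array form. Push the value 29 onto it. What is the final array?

[29, 20, 19, 9, 13, -14, -10, -1, -13, -11]

append 29 at index 9 → [20, 13, 19, 9, -11, -14, -10, -1, -13, 29]
29 > parent -11 at index 4, swap → [20, 13, 19, 9, 29, -14, -10, -1, -13, -11]
29 > parent 13 at index 1, swap → [20, 29, 19, 9, 13, -14, -10, -1, -13, -11]
29 > parent 20 at index 0, swap → [29, 20, 19, 9, 13, -14, -10, -1, -13, -11]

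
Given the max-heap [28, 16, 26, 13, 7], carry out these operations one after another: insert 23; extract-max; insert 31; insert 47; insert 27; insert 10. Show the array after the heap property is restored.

[47, 27, 31, 16, 7, 23, 26, 13, 10]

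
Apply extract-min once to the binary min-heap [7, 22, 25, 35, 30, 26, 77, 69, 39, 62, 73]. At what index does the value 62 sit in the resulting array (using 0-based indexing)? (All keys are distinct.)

4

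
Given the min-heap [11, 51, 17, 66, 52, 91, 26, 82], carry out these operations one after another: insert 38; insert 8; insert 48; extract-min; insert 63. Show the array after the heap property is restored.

[11, 38, 17, 51, 48, 91, 26, 82, 66, 52, 63]

insert 38:
  append 38 at index 8 → [11, 51, 17, 66, 52, 91, 26, 82, 38]
  38 < parent 66 at index 3, swap → [11, 51, 17, 38, 52, 91, 26, 82, 66]
  38 < parent 51 at index 1, swap → [11, 38, 17, 51, 52, 91, 26, 82, 66]
insert 8:
  append 8 at index 9 → [11, 38, 17, 51, 52, 91, 26, 82, 66, 8]
  8 < parent 52 at index 4, swap → [11, 38, 17, 51, 8, 91, 26, 82, 66, 52]
  8 < parent 38 at index 1, swap → [11, 8, 17, 51, 38, 91, 26, 82, 66, 52]
  8 < parent 11 at index 0, swap → [8, 11, 17, 51, 38, 91, 26, 82, 66, 52]
insert 48:
  append 48 at index 10 → [8, 11, 17, 51, 38, 91, 26, 82, 66, 52, 48] (no swap needed)
extract-min → returns 8:
  remove root 8; move last element 48 to root → [48, 11, 17, 51, 38, 91, 26, 82, 66, 52]
  48 vs smaller child 11 at index 1, swap → [11, 48, 17, 51, 38, 91, 26, 82, 66, 52]
  48 vs smaller child 38 at index 4, swap → [11, 38, 17, 51, 48, 91, 26, 82, 66, 52]
insert 63:
  append 63 at index 10 → [11, 38, 17, 51, 48, 91, 26, 82, 66, 52, 63] (no swap needed)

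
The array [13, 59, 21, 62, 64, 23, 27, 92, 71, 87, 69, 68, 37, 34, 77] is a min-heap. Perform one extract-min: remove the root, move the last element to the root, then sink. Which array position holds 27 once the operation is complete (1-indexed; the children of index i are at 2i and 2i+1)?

remove root 13; move last element 77 to root → [77, 59, 21, 62, 64, 23, 27, 92, 71, 87, 69, 68, 37, 34]
77 vs smaller child 21 at index 3, swap → [21, 59, 77, 62, 64, 23, 27, 92, 71, 87, 69, 68, 37, 34]
77 vs smaller child 23 at index 6, swap → [21, 59, 23, 62, 64, 77, 27, 92, 71, 87, 69, 68, 37, 34]
77 vs smaller child 37 at index 13, swap → [21, 59, 23, 62, 64, 37, 27, 92, 71, 87, 69, 68, 77, 34]
resulting array: [21, 59, 23, 62, 64, 37, 27, 92, 71, 87, 69, 68, 77, 34]

7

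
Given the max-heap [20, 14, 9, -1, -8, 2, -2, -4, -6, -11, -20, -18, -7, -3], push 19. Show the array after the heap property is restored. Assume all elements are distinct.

[20, 14, 19, -1, -8, 2, 9, -4, -6, -11, -20, -18, -7, -3, -2]

append 19 at index 14 → [20, 14, 9, -1, -8, 2, -2, -4, -6, -11, -20, -18, -7, -3, 19]
19 > parent -2 at index 6, swap → [20, 14, 9, -1, -8, 2, 19, -4, -6, -11, -20, -18, -7, -3, -2]
19 > parent 9 at index 2, swap → [20, 14, 19, -1, -8, 2, 9, -4, -6, -11, -20, -18, -7, -3, -2]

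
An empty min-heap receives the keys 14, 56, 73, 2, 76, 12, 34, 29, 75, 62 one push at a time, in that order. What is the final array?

[2, 14, 12, 29, 62, 73, 34, 56, 75, 76]

Insert 14:
  append 14 at index 0 → [14] (no swap needed)
Insert 56:
  append 56 at index 1 → [14, 56] (no swap needed)
Insert 73:
  append 73 at index 2 → [14, 56, 73] (no swap needed)
Insert 2:
  append 2 at index 3 → [14, 56, 73, 2]
  2 < parent 56 at index 1, swap → [14, 2, 73, 56]
  2 < parent 14 at index 0, swap → [2, 14, 73, 56]
Insert 76:
  append 76 at index 4 → [2, 14, 73, 56, 76] (no swap needed)
Insert 12:
  append 12 at index 5 → [2, 14, 73, 56, 76, 12]
  12 < parent 73 at index 2, swap → [2, 14, 12, 56, 76, 73]
Insert 34:
  append 34 at index 6 → [2, 14, 12, 56, 76, 73, 34] (no swap needed)
Insert 29:
  append 29 at index 7 → [2, 14, 12, 56, 76, 73, 34, 29]
  29 < parent 56 at index 3, swap → [2, 14, 12, 29, 76, 73, 34, 56]
Insert 75:
  append 75 at index 8 → [2, 14, 12, 29, 76, 73, 34, 56, 75] (no swap needed)
Insert 62:
  append 62 at index 9 → [2, 14, 12, 29, 76, 73, 34, 56, 75, 62]
  62 < parent 76 at index 4, swap → [2, 14, 12, 29, 62, 73, 34, 56, 75, 76]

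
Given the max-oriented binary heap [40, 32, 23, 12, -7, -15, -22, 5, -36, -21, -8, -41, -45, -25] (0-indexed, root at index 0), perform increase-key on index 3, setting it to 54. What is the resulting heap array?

set index 3 from 12 to 54 → [40, 32, 23, 54, -7, -15, -22, 5, -36, -21, -8, -41, -45, -25]
54 > parent 32 at index 1, swap → [40, 54, 23, 32, -7, -15, -22, 5, -36, -21, -8, -41, -45, -25]
54 > parent 40 at index 0, swap → [54, 40, 23, 32, -7, -15, -22, 5, -36, -21, -8, -41, -45, -25]

[54, 40, 23, 32, -7, -15, -22, 5, -36, -21, -8, -41, -45, -25]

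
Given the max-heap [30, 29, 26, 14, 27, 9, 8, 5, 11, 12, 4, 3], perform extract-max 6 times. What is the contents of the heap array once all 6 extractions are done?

extract-max #1 returns 30:
  remove root 30; move last element 3 to root → [3, 29, 26, 14, 27, 9, 8, 5, 11, 12, 4]
  3 vs larger child 29 at index 1, swap → [29, 3, 26, 14, 27, 9, 8, 5, 11, 12, 4]
  3 vs larger child 27 at index 4, swap → [29, 27, 26, 14, 3, 9, 8, 5, 11, 12, 4]
  3 vs larger child 12 at index 9, swap → [29, 27, 26, 14, 12, 9, 8, 5, 11, 3, 4]
extract-max #2 returns 29:
  remove root 29; move last element 4 to root → [4, 27, 26, 14, 12, 9, 8, 5, 11, 3]
  4 vs larger child 27 at index 1, swap → [27, 4, 26, 14, 12, 9, 8, 5, 11, 3]
  4 vs larger child 14 at index 3, swap → [27, 14, 26, 4, 12, 9, 8, 5, 11, 3]
  4 vs larger child 11 at index 8, swap → [27, 14, 26, 11, 12, 9, 8, 5, 4, 3]
extract-max #3 returns 27:
  remove root 27; move last element 3 to root → [3, 14, 26, 11, 12, 9, 8, 5, 4]
  3 vs larger child 26 at index 2, swap → [26, 14, 3, 11, 12, 9, 8, 5, 4]
  3 vs larger child 9 at index 5, swap → [26, 14, 9, 11, 12, 3, 8, 5, 4]
extract-max #4 returns 26:
  remove root 26; move last element 4 to root → [4, 14, 9, 11, 12, 3, 8, 5]
  4 vs larger child 14 at index 1, swap → [14, 4, 9, 11, 12, 3, 8, 5]
  4 vs larger child 12 at index 4, swap → [14, 12, 9, 11, 4, 3, 8, 5]
extract-max #5 returns 14:
  remove root 14; move last element 5 to root → [5, 12, 9, 11, 4, 3, 8]
  5 vs larger child 12 at index 1, swap → [12, 5, 9, 11, 4, 3, 8]
  5 vs larger child 11 at index 3, swap → [12, 11, 9, 5, 4, 3, 8]
extract-max #6 returns 12:
  remove root 12; move last element 8 to root → [8, 11, 9, 5, 4, 3]
  8 vs larger child 11 at index 1, swap → [11, 8, 9, 5, 4, 3]

[11, 8, 9, 5, 4, 3]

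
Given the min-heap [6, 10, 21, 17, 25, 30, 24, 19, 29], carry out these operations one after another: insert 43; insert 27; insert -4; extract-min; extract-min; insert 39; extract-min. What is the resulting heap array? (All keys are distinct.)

insert 43:
  append 43 at index 9 → [6, 10, 21, 17, 25, 30, 24, 19, 29, 43] (no swap needed)
insert 27:
  append 27 at index 10 → [6, 10, 21, 17, 25, 30, 24, 19, 29, 43, 27] (no swap needed)
insert -4:
  append -4 at index 11 → [6, 10, 21, 17, 25, 30, 24, 19, 29, 43, 27, -4]
  -4 < parent 30 at index 5, swap → [6, 10, 21, 17, 25, -4, 24, 19, 29, 43, 27, 30]
  -4 < parent 21 at index 2, swap → [6, 10, -4, 17, 25, 21, 24, 19, 29, 43, 27, 30]
  -4 < parent 6 at index 0, swap → [-4, 10, 6, 17, 25, 21, 24, 19, 29, 43, 27, 30]
extract-min → returns -4:
  remove root -4; move last element 30 to root → [30, 10, 6, 17, 25, 21, 24, 19, 29, 43, 27]
  30 vs smaller child 6 at index 2, swap → [6, 10, 30, 17, 25, 21, 24, 19, 29, 43, 27]
  30 vs smaller child 21 at index 5, swap → [6, 10, 21, 17, 25, 30, 24, 19, 29, 43, 27]
extract-min → returns 6:
  remove root 6; move last element 27 to root → [27, 10, 21, 17, 25, 30, 24, 19, 29, 43]
  27 vs smaller child 10 at index 1, swap → [10, 27, 21, 17, 25, 30, 24, 19, 29, 43]
  27 vs smaller child 17 at index 3, swap → [10, 17, 21, 27, 25, 30, 24, 19, 29, 43]
  27 vs smaller child 19 at index 7, swap → [10, 17, 21, 19, 25, 30, 24, 27, 29, 43]
insert 39:
  append 39 at index 10 → [10, 17, 21, 19, 25, 30, 24, 27, 29, 43, 39] (no swap needed)
extract-min → returns 10:
  remove root 10; move last element 39 to root → [39, 17, 21, 19, 25, 30, 24, 27, 29, 43]
  39 vs smaller child 17 at index 1, swap → [17, 39, 21, 19, 25, 30, 24, 27, 29, 43]
  39 vs smaller child 19 at index 3, swap → [17, 19, 21, 39, 25, 30, 24, 27, 29, 43]
  39 vs smaller child 27 at index 7, swap → [17, 19, 21, 27, 25, 30, 24, 39, 29, 43]

[17, 19, 21, 27, 25, 30, 24, 39, 29, 43]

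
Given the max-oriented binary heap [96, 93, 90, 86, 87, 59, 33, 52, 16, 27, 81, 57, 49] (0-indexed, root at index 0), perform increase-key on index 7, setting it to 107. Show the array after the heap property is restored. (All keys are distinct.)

[107, 96, 90, 93, 87, 59, 33, 86, 16, 27, 81, 57, 49]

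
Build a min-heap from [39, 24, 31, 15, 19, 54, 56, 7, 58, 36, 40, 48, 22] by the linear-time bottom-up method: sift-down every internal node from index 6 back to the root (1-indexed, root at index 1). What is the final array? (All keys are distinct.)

sift down from index 6:
  54 vs smaller child 22 at index 13, swap → [39, 24, 31, 15, 19, 22, 56, 7, 58, 36, 40, 48, 54]
sift down from index 5: already satisfies heap property
sift down from index 4:
  15 vs smaller child 7 at index 8, swap → [39, 24, 31, 7, 19, 22, 56, 15, 58, 36, 40, 48, 54]
sift down from index 3:
  31 vs smaller child 22 at index 6, swap → [39, 24, 22, 7, 19, 31, 56, 15, 58, 36, 40, 48, 54]
sift down from index 2:
  24 vs smaller child 7 at index 4, swap → [39, 7, 22, 24, 19, 31, 56, 15, 58, 36, 40, 48, 54]
  24 vs smaller child 15 at index 8, swap → [39, 7, 22, 15, 19, 31, 56, 24, 58, 36, 40, 48, 54]
sift down from index 1:
  39 vs smaller child 7 at index 2, swap → [7, 39, 22, 15, 19, 31, 56, 24, 58, 36, 40, 48, 54]
  39 vs smaller child 15 at index 4, swap → [7, 15, 22, 39, 19, 31, 56, 24, 58, 36, 40, 48, 54]
  39 vs smaller child 24 at index 8, swap → [7, 15, 22, 24, 19, 31, 56, 39, 58, 36, 40, 48, 54]

[7, 15, 22, 24, 19, 31, 56, 39, 58, 36, 40, 48, 54]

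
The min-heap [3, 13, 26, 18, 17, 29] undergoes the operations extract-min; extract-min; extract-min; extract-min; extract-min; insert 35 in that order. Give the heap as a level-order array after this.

[29, 35]

extract-min → returns 3:
  remove root 3; move last element 29 to root → [29, 13, 26, 18, 17]
  29 vs smaller child 13 at index 1, swap → [13, 29, 26, 18, 17]
  29 vs smaller child 17 at index 4, swap → [13, 17, 26, 18, 29]
extract-min → returns 13:
  remove root 13; move last element 29 to root → [29, 17, 26, 18]
  29 vs smaller child 17 at index 1, swap → [17, 29, 26, 18]
  29 vs only child 18 at index 3, swap → [17, 18, 26, 29]
extract-min → returns 17:
  remove root 17; move last element 29 to root → [29, 18, 26]
  29 vs smaller child 18 at index 1, swap → [18, 29, 26]
extract-min → returns 18:
  remove root 18; move last element 26 to root → [26, 29] (no swap needed)
extract-min → returns 26:
  remove root 26; move last element 29 to root → [29] (no swap needed)
insert 35:
  append 35 at index 1 → [29, 35] (no swap needed)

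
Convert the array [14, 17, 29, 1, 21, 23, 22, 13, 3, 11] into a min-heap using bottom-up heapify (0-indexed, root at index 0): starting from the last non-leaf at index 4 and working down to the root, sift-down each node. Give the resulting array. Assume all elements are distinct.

[1, 3, 22, 13, 11, 23, 29, 14, 17, 21]

sift down from index 4:
  21 vs only child 11 at index 9, swap → [14, 17, 29, 1, 11, 23, 22, 13, 3, 21]
sift down from index 3: already satisfies heap property
sift down from index 2:
  29 vs smaller child 22 at index 6, swap → [14, 17, 22, 1, 11, 23, 29, 13, 3, 21]
sift down from index 1:
  17 vs smaller child 1 at index 3, swap → [14, 1, 22, 17, 11, 23, 29, 13, 3, 21]
  17 vs smaller child 3 at index 8, swap → [14, 1, 22, 3, 11, 23, 29, 13, 17, 21]
sift down from index 0:
  14 vs smaller child 1 at index 1, swap → [1, 14, 22, 3, 11, 23, 29, 13, 17, 21]
  14 vs smaller child 3 at index 3, swap → [1, 3, 22, 14, 11, 23, 29, 13, 17, 21]
  14 vs smaller child 13 at index 7, swap → [1, 3, 22, 13, 11, 23, 29, 14, 17, 21]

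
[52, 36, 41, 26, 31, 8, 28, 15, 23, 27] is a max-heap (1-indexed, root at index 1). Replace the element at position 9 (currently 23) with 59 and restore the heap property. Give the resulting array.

set index 9 from 23 to 59 → [52, 36, 41, 26, 31, 8, 28, 15, 59, 27]
59 > parent 26 at index 4, swap → [52, 36, 41, 59, 31, 8, 28, 15, 26, 27]
59 > parent 36 at index 2, swap → [52, 59, 41, 36, 31, 8, 28, 15, 26, 27]
59 > parent 52 at index 1, swap → [59, 52, 41, 36, 31, 8, 28, 15, 26, 27]

[59, 52, 41, 36, 31, 8, 28, 15, 26, 27]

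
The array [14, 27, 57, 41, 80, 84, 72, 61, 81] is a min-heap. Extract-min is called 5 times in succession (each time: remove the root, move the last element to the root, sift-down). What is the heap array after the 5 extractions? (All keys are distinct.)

extract-min #1 returns 14:
  remove root 14; move last element 81 to root → [81, 27, 57, 41, 80, 84, 72, 61]
  81 vs smaller child 27 at index 1, swap → [27, 81, 57, 41, 80, 84, 72, 61]
  81 vs smaller child 41 at index 3, swap → [27, 41, 57, 81, 80, 84, 72, 61]
  81 vs only child 61 at index 7, swap → [27, 41, 57, 61, 80, 84, 72, 81]
extract-min #2 returns 27:
  remove root 27; move last element 81 to root → [81, 41, 57, 61, 80, 84, 72]
  81 vs smaller child 41 at index 1, swap → [41, 81, 57, 61, 80, 84, 72]
  81 vs smaller child 61 at index 3, swap → [41, 61, 57, 81, 80, 84, 72]
extract-min #3 returns 41:
  remove root 41; move last element 72 to root → [72, 61, 57, 81, 80, 84]
  72 vs smaller child 57 at index 2, swap → [57, 61, 72, 81, 80, 84]
extract-min #4 returns 57:
  remove root 57; move last element 84 to root → [84, 61, 72, 81, 80]
  84 vs smaller child 61 at index 1, swap → [61, 84, 72, 81, 80]
  84 vs smaller child 80 at index 4, swap → [61, 80, 72, 81, 84]
extract-min #5 returns 61:
  remove root 61; move last element 84 to root → [84, 80, 72, 81]
  84 vs smaller child 72 at index 2, swap → [72, 80, 84, 81]

[72, 80, 84, 81]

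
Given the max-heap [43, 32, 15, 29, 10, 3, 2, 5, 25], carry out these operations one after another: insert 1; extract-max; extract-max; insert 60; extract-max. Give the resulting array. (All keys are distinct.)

[29, 25, 15, 5, 10, 3, 2, 1]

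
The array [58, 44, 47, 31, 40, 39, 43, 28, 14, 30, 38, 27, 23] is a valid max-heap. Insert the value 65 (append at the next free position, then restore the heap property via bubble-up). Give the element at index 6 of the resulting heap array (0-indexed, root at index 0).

append 65 at index 13 → [58, 44, 47, 31, 40, 39, 43, 28, 14, 30, 38, 27, 23, 65]
65 > parent 43 at index 6, swap → [58, 44, 47, 31, 40, 39, 65, 28, 14, 30, 38, 27, 23, 43]
65 > parent 47 at index 2, swap → [58, 44, 65, 31, 40, 39, 47, 28, 14, 30, 38, 27, 23, 43]
65 > parent 58 at index 0, swap → [65, 44, 58, 31, 40, 39, 47, 28, 14, 30, 38, 27, 23, 43]
resulting array: [65, 44, 58, 31, 40, 39, 47, 28, 14, 30, 38, 27, 23, 43]

47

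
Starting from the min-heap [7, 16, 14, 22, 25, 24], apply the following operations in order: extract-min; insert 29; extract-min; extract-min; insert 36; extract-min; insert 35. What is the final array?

[24, 25, 36, 29, 35]

extract-min → returns 7:
  remove root 7; move last element 24 to root → [24, 16, 14, 22, 25]
  24 vs smaller child 14 at index 2, swap → [14, 16, 24, 22, 25]
insert 29:
  append 29 at index 5 → [14, 16, 24, 22, 25, 29] (no swap needed)
extract-min → returns 14:
  remove root 14; move last element 29 to root → [29, 16, 24, 22, 25]
  29 vs smaller child 16 at index 1, swap → [16, 29, 24, 22, 25]
  29 vs smaller child 22 at index 3, swap → [16, 22, 24, 29, 25]
extract-min → returns 16:
  remove root 16; move last element 25 to root → [25, 22, 24, 29]
  25 vs smaller child 22 at index 1, swap → [22, 25, 24, 29]
insert 36:
  append 36 at index 4 → [22, 25, 24, 29, 36] (no swap needed)
extract-min → returns 22:
  remove root 22; move last element 36 to root → [36, 25, 24, 29]
  36 vs smaller child 24 at index 2, swap → [24, 25, 36, 29]
insert 35:
  append 35 at index 4 → [24, 25, 36, 29, 35] (no swap needed)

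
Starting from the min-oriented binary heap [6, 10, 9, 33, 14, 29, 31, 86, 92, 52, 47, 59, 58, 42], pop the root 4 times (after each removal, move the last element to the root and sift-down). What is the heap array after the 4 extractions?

[29, 33, 31, 59, 47, 42, 58, 86, 92, 52]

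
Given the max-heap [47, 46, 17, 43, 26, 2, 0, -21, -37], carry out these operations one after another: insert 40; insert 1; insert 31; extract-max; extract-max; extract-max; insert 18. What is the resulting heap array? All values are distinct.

[40, 26, 31, 2, 18, 17, 0, -21, -37, 1]

insert 40:
  append 40 at index 9 → [47, 46, 17, 43, 26, 2, 0, -21, -37, 40]
  40 > parent 26 at index 4, swap → [47, 46, 17, 43, 40, 2, 0, -21, -37, 26]
insert 1:
  append 1 at index 10 → [47, 46, 17, 43, 40, 2, 0, -21, -37, 26, 1] (no swap needed)
insert 31:
  append 31 at index 11 → [47, 46, 17, 43, 40, 2, 0, -21, -37, 26, 1, 31]
  31 > parent 2 at index 5, swap → [47, 46, 17, 43, 40, 31, 0, -21, -37, 26, 1, 2]
  31 > parent 17 at index 2, swap → [47, 46, 31, 43, 40, 17, 0, -21, -37, 26, 1, 2]
extract-max → returns 47:
  remove root 47; move last element 2 to root → [2, 46, 31, 43, 40, 17, 0, -21, -37, 26, 1]
  2 vs larger child 46 at index 1, swap → [46, 2, 31, 43, 40, 17, 0, -21, -37, 26, 1]
  2 vs larger child 43 at index 3, swap → [46, 43, 31, 2, 40, 17, 0, -21, -37, 26, 1]
extract-max → returns 46:
  remove root 46; move last element 1 to root → [1, 43, 31, 2, 40, 17, 0, -21, -37, 26]
  1 vs larger child 43 at index 1, swap → [43, 1, 31, 2, 40, 17, 0, -21, -37, 26]
  1 vs larger child 40 at index 4, swap → [43, 40, 31, 2, 1, 17, 0, -21, -37, 26]
  1 vs only child 26 at index 9, swap → [43, 40, 31, 2, 26, 17, 0, -21, -37, 1]
extract-max → returns 43:
  remove root 43; move last element 1 to root → [1, 40, 31, 2, 26, 17, 0, -21, -37]
  1 vs larger child 40 at index 1, swap → [40, 1, 31, 2, 26, 17, 0, -21, -37]
  1 vs larger child 26 at index 4, swap → [40, 26, 31, 2, 1, 17, 0, -21, -37]
insert 18:
  append 18 at index 9 → [40, 26, 31, 2, 1, 17, 0, -21, -37, 18]
  18 > parent 1 at index 4, swap → [40, 26, 31, 2, 18, 17, 0, -21, -37, 1]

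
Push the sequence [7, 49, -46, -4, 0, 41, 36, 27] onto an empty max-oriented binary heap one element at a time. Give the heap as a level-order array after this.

Insert 7:
  append 7 at index 0 → [7] (no swap needed)
Insert 49:
  append 49 at index 1 → [7, 49]
  49 > parent 7 at index 0, swap → [49, 7]
Insert -46:
  append -46 at index 2 → [49, 7, -46] (no swap needed)
Insert -4:
  append -4 at index 3 → [49, 7, -46, -4] (no swap needed)
Insert 0:
  append 0 at index 4 → [49, 7, -46, -4, 0] (no swap needed)
Insert 41:
  append 41 at index 5 → [49, 7, -46, -4, 0, 41]
  41 > parent -46 at index 2, swap → [49, 7, 41, -4, 0, -46]
Insert 36:
  append 36 at index 6 → [49, 7, 41, -4, 0, -46, 36] (no swap needed)
Insert 27:
  append 27 at index 7 → [49, 7, 41, -4, 0, -46, 36, 27]
  27 > parent -4 at index 3, swap → [49, 7, 41, 27, 0, -46, 36, -4]
  27 > parent 7 at index 1, swap → [49, 27, 41, 7, 0, -46, 36, -4]

[49, 27, 41, 7, 0, -46, 36, -4]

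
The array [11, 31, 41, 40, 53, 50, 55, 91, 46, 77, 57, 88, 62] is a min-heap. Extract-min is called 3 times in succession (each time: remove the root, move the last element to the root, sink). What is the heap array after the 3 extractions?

[41, 46, 50, 62, 53, 57, 55, 91, 88, 77]

extract-min #1 returns 11:
  remove root 11; move last element 62 to root → [62, 31, 41, 40, 53, 50, 55, 91, 46, 77, 57, 88]
  62 vs smaller child 31 at index 1, swap → [31, 62, 41, 40, 53, 50, 55, 91, 46, 77, 57, 88]
  62 vs smaller child 40 at index 3, swap → [31, 40, 41, 62, 53, 50, 55, 91, 46, 77, 57, 88]
  62 vs smaller child 46 at index 8, swap → [31, 40, 41, 46, 53, 50, 55, 91, 62, 77, 57, 88]
extract-min #2 returns 31:
  remove root 31; move last element 88 to root → [88, 40, 41, 46, 53, 50, 55, 91, 62, 77, 57]
  88 vs smaller child 40 at index 1, swap → [40, 88, 41, 46, 53, 50, 55, 91, 62, 77, 57]
  88 vs smaller child 46 at index 3, swap → [40, 46, 41, 88, 53, 50, 55, 91, 62, 77, 57]
  88 vs smaller child 62 at index 8, swap → [40, 46, 41, 62, 53, 50, 55, 91, 88, 77, 57]
extract-min #3 returns 40:
  remove root 40; move last element 57 to root → [57, 46, 41, 62, 53, 50, 55, 91, 88, 77]
  57 vs smaller child 41 at index 2, swap → [41, 46, 57, 62, 53, 50, 55, 91, 88, 77]
  57 vs smaller child 50 at index 5, swap → [41, 46, 50, 62, 53, 57, 55, 91, 88, 77]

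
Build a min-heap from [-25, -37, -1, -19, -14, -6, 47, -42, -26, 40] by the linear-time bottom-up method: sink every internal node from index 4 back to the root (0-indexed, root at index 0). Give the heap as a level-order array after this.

[-42, -37, -6, -26, -14, -1, 47, -19, -25, 40]

sift down from index 4: already satisfies heap property
sift down from index 3:
  -19 vs smaller child -42 at index 7, swap → [-25, -37, -1, -42, -14, -6, 47, -19, -26, 40]
sift down from index 2:
  -1 vs smaller child -6 at index 5, swap → [-25, -37, -6, -42, -14, -1, 47, -19, -26, 40]
sift down from index 1:
  -37 vs smaller child -42 at index 3, swap → [-25, -42, -6, -37, -14, -1, 47, -19, -26, 40]
sift down from index 0:
  -25 vs smaller child -42 at index 1, swap → [-42, -25, -6, -37, -14, -1, 47, -19, -26, 40]
  -25 vs smaller child -37 at index 3, swap → [-42, -37, -6, -25, -14, -1, 47, -19, -26, 40]
  -25 vs smaller child -26 at index 8, swap → [-42, -37, -6, -26, -14, -1, 47, -19, -25, 40]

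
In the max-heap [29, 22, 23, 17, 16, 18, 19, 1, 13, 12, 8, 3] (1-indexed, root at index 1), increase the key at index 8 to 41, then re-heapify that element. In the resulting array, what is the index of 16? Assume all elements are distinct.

5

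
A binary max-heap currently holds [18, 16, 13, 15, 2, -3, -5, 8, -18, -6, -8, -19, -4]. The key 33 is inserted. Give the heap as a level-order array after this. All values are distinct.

append 33 at index 13 → [18, 16, 13, 15, 2, -3, -5, 8, -18, -6, -8, -19, -4, 33]
33 > parent -5 at index 6, swap → [18, 16, 13, 15, 2, -3, 33, 8, -18, -6, -8, -19, -4, -5]
33 > parent 13 at index 2, swap → [18, 16, 33, 15, 2, -3, 13, 8, -18, -6, -8, -19, -4, -5]
33 > parent 18 at index 0, swap → [33, 16, 18, 15, 2, -3, 13, 8, -18, -6, -8, -19, -4, -5]

[33, 16, 18, 15, 2, -3, 13, 8, -18, -6, -8, -19, -4, -5]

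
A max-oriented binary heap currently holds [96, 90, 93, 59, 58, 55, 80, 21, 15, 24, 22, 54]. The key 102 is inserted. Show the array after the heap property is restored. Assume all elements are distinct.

[102, 90, 96, 59, 58, 93, 80, 21, 15, 24, 22, 54, 55]

append 102 at index 12 → [96, 90, 93, 59, 58, 55, 80, 21, 15, 24, 22, 54, 102]
102 > parent 55 at index 5, swap → [96, 90, 93, 59, 58, 102, 80, 21, 15, 24, 22, 54, 55]
102 > parent 93 at index 2, swap → [96, 90, 102, 59, 58, 93, 80, 21, 15, 24, 22, 54, 55]
102 > parent 96 at index 0, swap → [102, 90, 96, 59, 58, 93, 80, 21, 15, 24, 22, 54, 55]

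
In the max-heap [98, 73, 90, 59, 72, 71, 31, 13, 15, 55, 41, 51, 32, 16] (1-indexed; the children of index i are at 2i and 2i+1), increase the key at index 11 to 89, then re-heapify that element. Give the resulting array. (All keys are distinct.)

[98, 89, 90, 59, 73, 71, 31, 13, 15, 55, 72, 51, 32, 16]

set index 11 from 41 to 89 → [98, 73, 90, 59, 72, 71, 31, 13, 15, 55, 89, 51, 32, 16]
89 > parent 72 at index 5, swap → [98, 73, 90, 59, 89, 71, 31, 13, 15, 55, 72, 51, 32, 16]
89 > parent 73 at index 2, swap → [98, 89, 90, 59, 73, 71, 31, 13, 15, 55, 72, 51, 32, 16]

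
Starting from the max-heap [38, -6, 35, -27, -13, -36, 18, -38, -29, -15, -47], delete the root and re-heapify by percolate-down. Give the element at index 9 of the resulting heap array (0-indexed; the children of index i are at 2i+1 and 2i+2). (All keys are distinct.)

-15

remove root 38; move last element -47 to root → [-47, -6, 35, -27, -13, -36, 18, -38, -29, -15]
-47 vs larger child 35 at index 2, swap → [35, -6, -47, -27, -13, -36, 18, -38, -29, -15]
-47 vs larger child 18 at index 6, swap → [35, -6, 18, -27, -13, -36, -47, -38, -29, -15]
resulting array: [35, -6, 18, -27, -13, -36, -47, -38, -29, -15]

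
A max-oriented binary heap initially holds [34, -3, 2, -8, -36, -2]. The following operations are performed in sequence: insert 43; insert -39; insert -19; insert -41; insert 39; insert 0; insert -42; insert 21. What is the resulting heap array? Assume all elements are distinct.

insert 43:
  append 43 at index 6 → [34, -3, 2, -8, -36, -2, 43]
  43 > parent 2 at index 2, swap → [34, -3, 43, -8, -36, -2, 2]
  43 > parent 34 at index 0, swap → [43, -3, 34, -8, -36, -2, 2]
insert -39:
  append -39 at index 7 → [43, -3, 34, -8, -36, -2, 2, -39] (no swap needed)
insert -19:
  append -19 at index 8 → [43, -3, 34, -8, -36, -2, 2, -39, -19] (no swap needed)
insert -41:
  append -41 at index 9 → [43, -3, 34, -8, -36, -2, 2, -39, -19, -41] (no swap needed)
insert 39:
  append 39 at index 10 → [43, -3, 34, -8, -36, -2, 2, -39, -19, -41, 39]
  39 > parent -36 at index 4, swap → [43, -3, 34, -8, 39, -2, 2, -39, -19, -41, -36]
  39 > parent -3 at index 1, swap → [43, 39, 34, -8, -3, -2, 2, -39, -19, -41, -36]
insert 0:
  append 0 at index 11 → [43, 39, 34, -8, -3, -2, 2, -39, -19, -41, -36, 0]
  0 > parent -2 at index 5, swap → [43, 39, 34, -8, -3, 0, 2, -39, -19, -41, -36, -2]
insert -42:
  append -42 at index 12 → [43, 39, 34, -8, -3, 0, 2, -39, -19, -41, -36, -2, -42] (no swap needed)
insert 21:
  append 21 at index 13 → [43, 39, 34, -8, -3, 0, 2, -39, -19, -41, -36, -2, -42, 21]
  21 > parent 2 at index 6, swap → [43, 39, 34, -8, -3, 0, 21, -39, -19, -41, -36, -2, -42, 2]

[43, 39, 34, -8, -3, 0, 21, -39, -19, -41, -36, -2, -42, 2]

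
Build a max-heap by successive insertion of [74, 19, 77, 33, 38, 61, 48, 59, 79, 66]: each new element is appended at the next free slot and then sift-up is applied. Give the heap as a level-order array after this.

[79, 77, 74, 59, 66, 61, 48, 19, 38, 33]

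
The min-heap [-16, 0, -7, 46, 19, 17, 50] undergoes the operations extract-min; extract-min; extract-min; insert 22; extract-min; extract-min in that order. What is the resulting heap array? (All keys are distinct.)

extract-min → returns -16:
  remove root -16; move last element 50 to root → [50, 0, -7, 46, 19, 17]
  50 vs smaller child -7 at index 2, swap → [-7, 0, 50, 46, 19, 17]
  50 vs only child 17 at index 5, swap → [-7, 0, 17, 46, 19, 50]
extract-min → returns -7:
  remove root -7; move last element 50 to root → [50, 0, 17, 46, 19]
  50 vs smaller child 0 at index 1, swap → [0, 50, 17, 46, 19]
  50 vs smaller child 19 at index 4, swap → [0, 19, 17, 46, 50]
extract-min → returns 0:
  remove root 0; move last element 50 to root → [50, 19, 17, 46]
  50 vs smaller child 17 at index 2, swap → [17, 19, 50, 46]
insert 22:
  append 22 at index 4 → [17, 19, 50, 46, 22] (no swap needed)
extract-min → returns 17:
  remove root 17; move last element 22 to root → [22, 19, 50, 46]
  22 vs smaller child 19 at index 1, swap → [19, 22, 50, 46]
extract-min → returns 19:
  remove root 19; move last element 46 to root → [46, 22, 50]
  46 vs smaller child 22 at index 1, swap → [22, 46, 50]

[22, 46, 50]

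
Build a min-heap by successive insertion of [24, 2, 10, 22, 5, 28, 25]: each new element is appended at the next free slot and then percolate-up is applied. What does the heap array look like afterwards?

[2, 5, 10, 24, 22, 28, 25]

Insert 24:
  append 24 at index 0 → [24] (no swap needed)
Insert 2:
  append 2 at index 1 → [24, 2]
  2 < parent 24 at index 0, swap → [2, 24]
Insert 10:
  append 10 at index 2 → [2, 24, 10] (no swap needed)
Insert 22:
  append 22 at index 3 → [2, 24, 10, 22]
  22 < parent 24 at index 1, swap → [2, 22, 10, 24]
Insert 5:
  append 5 at index 4 → [2, 22, 10, 24, 5]
  5 < parent 22 at index 1, swap → [2, 5, 10, 24, 22]
Insert 28:
  append 28 at index 5 → [2, 5, 10, 24, 22, 28] (no swap needed)
Insert 25:
  append 25 at index 6 → [2, 5, 10, 24, 22, 28, 25] (no swap needed)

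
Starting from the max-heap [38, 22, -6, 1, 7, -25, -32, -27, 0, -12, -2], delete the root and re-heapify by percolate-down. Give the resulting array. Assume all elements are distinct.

[22, 7, -6, 1, -2, -25, -32, -27, 0, -12]

remove root 38; move last element -2 to root → [-2, 22, -6, 1, 7, -25, -32, -27, 0, -12]
-2 vs larger child 22 at index 1, swap → [22, -2, -6, 1, 7, -25, -32, -27, 0, -12]
-2 vs larger child 7 at index 4, swap → [22, 7, -6, 1, -2, -25, -32, -27, 0, -12]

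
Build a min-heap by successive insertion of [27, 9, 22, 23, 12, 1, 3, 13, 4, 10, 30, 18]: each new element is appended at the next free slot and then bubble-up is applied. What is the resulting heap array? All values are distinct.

Insert 27:
  append 27 at index 0 → [27] (no swap needed)
Insert 9:
  append 9 at index 1 → [27, 9]
  9 < parent 27 at index 0, swap → [9, 27]
Insert 22:
  append 22 at index 2 → [9, 27, 22] (no swap needed)
Insert 23:
  append 23 at index 3 → [9, 27, 22, 23]
  23 < parent 27 at index 1, swap → [9, 23, 22, 27]
Insert 12:
  append 12 at index 4 → [9, 23, 22, 27, 12]
  12 < parent 23 at index 1, swap → [9, 12, 22, 27, 23]
Insert 1:
  append 1 at index 5 → [9, 12, 22, 27, 23, 1]
  1 < parent 22 at index 2, swap → [9, 12, 1, 27, 23, 22]
  1 < parent 9 at index 0, swap → [1, 12, 9, 27, 23, 22]
Insert 3:
  append 3 at index 6 → [1, 12, 9, 27, 23, 22, 3]
  3 < parent 9 at index 2, swap → [1, 12, 3, 27, 23, 22, 9]
Insert 13:
  append 13 at index 7 → [1, 12, 3, 27, 23, 22, 9, 13]
  13 < parent 27 at index 3, swap → [1, 12, 3, 13, 23, 22, 9, 27]
Insert 4:
  append 4 at index 8 → [1, 12, 3, 13, 23, 22, 9, 27, 4]
  4 < parent 13 at index 3, swap → [1, 12, 3, 4, 23, 22, 9, 27, 13]
  4 < parent 12 at index 1, swap → [1, 4, 3, 12, 23, 22, 9, 27, 13]
Insert 10:
  append 10 at index 9 → [1, 4, 3, 12, 23, 22, 9, 27, 13, 10]
  10 < parent 23 at index 4, swap → [1, 4, 3, 12, 10, 22, 9, 27, 13, 23]
Insert 30:
  append 30 at index 10 → [1, 4, 3, 12, 10, 22, 9, 27, 13, 23, 30] (no swap needed)
Insert 18:
  append 18 at index 11 → [1, 4, 3, 12, 10, 22, 9, 27, 13, 23, 30, 18]
  18 < parent 22 at index 5, swap → [1, 4, 3, 12, 10, 18, 9, 27, 13, 23, 30, 22]

[1, 4, 3, 12, 10, 18, 9, 27, 13, 23, 30, 22]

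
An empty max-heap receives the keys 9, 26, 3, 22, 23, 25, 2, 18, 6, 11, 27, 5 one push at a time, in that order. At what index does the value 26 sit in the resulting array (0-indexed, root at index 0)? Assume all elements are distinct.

Insert 9:
  append 9 at index 0 → [9] (no swap needed)
Insert 26:
  append 26 at index 1 → [9, 26]
  26 > parent 9 at index 0, swap → [26, 9]
Insert 3:
  append 3 at index 2 → [26, 9, 3] (no swap needed)
Insert 22:
  append 22 at index 3 → [26, 9, 3, 22]
  22 > parent 9 at index 1, swap → [26, 22, 3, 9]
Insert 23:
  append 23 at index 4 → [26, 22, 3, 9, 23]
  23 > parent 22 at index 1, swap → [26, 23, 3, 9, 22]
Insert 25:
  append 25 at index 5 → [26, 23, 3, 9, 22, 25]
  25 > parent 3 at index 2, swap → [26, 23, 25, 9, 22, 3]
Insert 2:
  append 2 at index 6 → [26, 23, 25, 9, 22, 3, 2] (no swap needed)
Insert 18:
  append 18 at index 7 → [26, 23, 25, 9, 22, 3, 2, 18]
  18 > parent 9 at index 3, swap → [26, 23, 25, 18, 22, 3, 2, 9]
Insert 6:
  append 6 at index 8 → [26, 23, 25, 18, 22, 3, 2, 9, 6] (no swap needed)
Insert 11:
  append 11 at index 9 → [26, 23, 25, 18, 22, 3, 2, 9, 6, 11] (no swap needed)
Insert 27:
  append 27 at index 10 → [26, 23, 25, 18, 22, 3, 2, 9, 6, 11, 27]
  27 > parent 22 at index 4, swap → [26, 23, 25, 18, 27, 3, 2, 9, 6, 11, 22]
  27 > parent 23 at index 1, swap → [26, 27, 25, 18, 23, 3, 2, 9, 6, 11, 22]
  27 > parent 26 at index 0, swap → [27, 26, 25, 18, 23, 3, 2, 9, 6, 11, 22]
Insert 5:
  append 5 at index 11 → [27, 26, 25, 18, 23, 3, 2, 9, 6, 11, 22, 5]
  5 > parent 3 at index 5, swap → [27, 26, 25, 18, 23, 5, 2, 9, 6, 11, 22, 3]
resulting array: [27, 26, 25, 18, 23, 5, 2, 9, 6, 11, 22, 3]

1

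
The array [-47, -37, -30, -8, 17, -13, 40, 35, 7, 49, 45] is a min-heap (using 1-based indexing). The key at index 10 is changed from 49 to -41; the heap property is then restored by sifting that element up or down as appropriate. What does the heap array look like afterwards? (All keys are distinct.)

[-47, -41, -30, -8, -37, -13, 40, 35, 7, 17, 45]

set index 10 from 49 to -41 → [-47, -37, -30, -8, 17, -13, 40, 35, 7, -41, 45]
-41 < parent 17 at index 5, swap → [-47, -37, -30, -8, -41, -13, 40, 35, 7, 17, 45]
-41 < parent -37 at index 2, swap → [-47, -41, -30, -8, -37, -13, 40, 35, 7, 17, 45]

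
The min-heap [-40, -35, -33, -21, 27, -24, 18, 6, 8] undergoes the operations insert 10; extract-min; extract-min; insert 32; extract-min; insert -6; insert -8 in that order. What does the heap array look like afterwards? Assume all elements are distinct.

[-24, -21, 8, -6, -8, 32, 18, 27, 6, 10]

insert 10:
  append 10 at index 9 → [-40, -35, -33, -21, 27, -24, 18, 6, 8, 10]
  10 < parent 27 at index 4, swap → [-40, -35, -33, -21, 10, -24, 18, 6, 8, 27]
extract-min → returns -40:
  remove root -40; move last element 27 to root → [27, -35, -33, -21, 10, -24, 18, 6, 8]
  27 vs smaller child -35 at index 1, swap → [-35, 27, -33, -21, 10, -24, 18, 6, 8]
  27 vs smaller child -21 at index 3, swap → [-35, -21, -33, 27, 10, -24, 18, 6, 8]
  27 vs smaller child 6 at index 7, swap → [-35, -21, -33, 6, 10, -24, 18, 27, 8]
extract-min → returns -35:
  remove root -35; move last element 8 to root → [8, -21, -33, 6, 10, -24, 18, 27]
  8 vs smaller child -33 at index 2, swap → [-33, -21, 8, 6, 10, -24, 18, 27]
  8 vs smaller child -24 at index 5, swap → [-33, -21, -24, 6, 10, 8, 18, 27]
insert 32:
  append 32 at index 8 → [-33, -21, -24, 6, 10, 8, 18, 27, 32] (no swap needed)
extract-min → returns -33:
  remove root -33; move last element 32 to root → [32, -21, -24, 6, 10, 8, 18, 27]
  32 vs smaller child -24 at index 2, swap → [-24, -21, 32, 6, 10, 8, 18, 27]
  32 vs smaller child 8 at index 5, swap → [-24, -21, 8, 6, 10, 32, 18, 27]
insert -6:
  append -6 at index 8 → [-24, -21, 8, 6, 10, 32, 18, 27, -6]
  -6 < parent 6 at index 3, swap → [-24, -21, 8, -6, 10, 32, 18, 27, 6]
insert -8:
  append -8 at index 9 → [-24, -21, 8, -6, 10, 32, 18, 27, 6, -8]
  -8 < parent 10 at index 4, swap → [-24, -21, 8, -6, -8, 32, 18, 27, 6, 10]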